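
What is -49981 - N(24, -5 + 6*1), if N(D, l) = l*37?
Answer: -50018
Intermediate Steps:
N(D, l) = 37*l
-49981 - N(24, -5 + 6*1) = -49981 - 37*(-5 + 6*1) = -49981 - 37*(-5 + 6) = -49981 - 37 = -50018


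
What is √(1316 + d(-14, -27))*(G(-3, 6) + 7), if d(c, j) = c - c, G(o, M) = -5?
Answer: 4*√329 ≈ 72.553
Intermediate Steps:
d(c, j) = 0
√(1316 + d(-14, -27))*(G(-3, 6) + 7) = √(1316 + 0)*(-5 + 7) = √1316*2 = (2*√329)*2 = 4*√329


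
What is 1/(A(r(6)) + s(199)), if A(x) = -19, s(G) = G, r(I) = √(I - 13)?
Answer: 1/180 ≈ 0.0055556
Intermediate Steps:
r(I) = √(-13 + I)
1/(A(r(6)) + s(199)) = 1/(-19 + 199) = 1/180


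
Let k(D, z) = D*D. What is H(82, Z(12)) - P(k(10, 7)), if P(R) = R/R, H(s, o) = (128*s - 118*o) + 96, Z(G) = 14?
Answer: 8939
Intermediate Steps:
k(D, z) = D²
H(s, o) = 96 - 118*o + 128*s (H(s, o) = (-118*o + 128*s) + 96 = 96 - 118*o + 128*s)
P(R) = 1
H(82, Z(12)) - P(k(10, 7)) = (96 - 118*14 + 128*82) - 1*1 = (96 - 1652 + 10496) - 1 = 8940 - 1 = 8939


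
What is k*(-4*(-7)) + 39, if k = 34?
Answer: 991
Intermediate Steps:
k*(-4*(-7)) + 39 = 34*(-4*(-7)) + 39 = 34*28 + 39 = 952 + 39 = 991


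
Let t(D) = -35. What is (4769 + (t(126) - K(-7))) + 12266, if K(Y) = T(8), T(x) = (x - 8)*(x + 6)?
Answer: 17000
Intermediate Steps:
T(x) = (-8 + x)*(6 + x)
K(Y) = 0 (K(Y) = -48 + 8**2 - 2*8 = -48 + 64 - 16 = 0)
(4769 + (t(126) - K(-7))) + 12266 = (4769 + (-35 - 1*0)) + 12266 = (4769 + (-35 + 0)) + 12266 = (4769 - 35) + 12266 = 4734 + 12266 = 17000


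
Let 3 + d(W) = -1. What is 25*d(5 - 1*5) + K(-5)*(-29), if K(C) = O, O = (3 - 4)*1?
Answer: -71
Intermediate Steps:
d(W) = -4 (d(W) = -3 - 1 = -4)
O = -1 (O = -1*1 = -1)
K(C) = -1
25*d(5 - 1*5) + K(-5)*(-29) = 25*(-4) - 1*(-29) = -100 + 29 = -71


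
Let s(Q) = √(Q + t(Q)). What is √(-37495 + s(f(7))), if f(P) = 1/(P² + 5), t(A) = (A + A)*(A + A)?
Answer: √(-12148380 + 6*√58)/18 ≈ 193.64*I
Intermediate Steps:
t(A) = 4*A² (t(A) = (2*A)*(2*A) = 4*A²)
f(P) = 1/(5 + P²)
s(Q) = √(Q + 4*Q²)
√(-37495 + s(f(7))) = √(-37495 + √((1 + 4/(5 + 7²))/(5 + 7²))) = √(-37495 + √((1 + 4/(5 + 49))/(5 + 49))) = √(-37495 + √((1 + 4/54)/54)) = √(-37495 + √((1 + 4*(1/54))/54)) = √(-37495 + √((1 + 2/27)/54)) = √(-37495 + √((1/54)*(29/27))) = √(-37495 + √(29/1458)) = √(-37495 + √58/54)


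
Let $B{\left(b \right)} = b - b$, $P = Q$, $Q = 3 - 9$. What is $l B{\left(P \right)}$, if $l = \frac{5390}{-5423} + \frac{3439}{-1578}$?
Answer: $0$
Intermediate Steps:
$Q = -6$
$P = -6$
$l = - \frac{2468647}{777954}$ ($l = 5390 \left(- \frac{1}{5423}\right) + 3439 \left(- \frac{1}{1578}\right) = - \frac{490}{493} - \frac{3439}{1578} = - \frac{2468647}{777954} \approx -3.1733$)
$B{\left(b \right)} = 0$
$l B{\left(P \right)} = \left(- \frac{2468647}{777954}\right) 0 = 0$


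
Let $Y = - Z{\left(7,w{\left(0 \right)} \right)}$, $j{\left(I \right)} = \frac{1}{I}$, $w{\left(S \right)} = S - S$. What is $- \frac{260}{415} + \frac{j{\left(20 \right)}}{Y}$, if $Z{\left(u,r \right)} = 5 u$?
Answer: $- \frac{36483}{58100} \approx -0.62793$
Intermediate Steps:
$w{\left(S \right)} = 0$
$Y = -35$ ($Y = - 5 \cdot 7 = \left(-1\right) 35 = -35$)
$- \frac{260}{415} + \frac{j{\left(20 \right)}}{Y} = - \frac{260}{415} + \frac{1}{20 \left(-35\right)} = \left(-260\right) \frac{1}{415} + \frac{1}{20} \left(- \frac{1}{35}\right) = - \frac{52}{83} - \frac{1}{700} = - \frac{36483}{58100}$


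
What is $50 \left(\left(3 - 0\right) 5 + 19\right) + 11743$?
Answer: $13443$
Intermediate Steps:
$50 \left(\left(3 - 0\right) 5 + 19\right) + 11743 = 50 \left(\left(3 + \left(-3 + 3\right)\right) 5 + 19\right) + 11743 = 50 \left(\left(3 + 0\right) 5 + 19\right) + 11743 = 50 \left(3 \cdot 5 + 19\right) + 11743 = 50 \left(15 + 19\right) + 11743 = 50 \cdot 34 + 11743 = 1700 + 11743 = 13443$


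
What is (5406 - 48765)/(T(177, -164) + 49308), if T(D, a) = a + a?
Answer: -43359/48980 ≈ -0.88524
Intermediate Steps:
T(D, a) = 2*a
(5406 - 48765)/(T(177, -164) + 49308) = (5406 - 48765)/(2*(-164) + 49308) = -43359/(-328 + 49308) = -43359/48980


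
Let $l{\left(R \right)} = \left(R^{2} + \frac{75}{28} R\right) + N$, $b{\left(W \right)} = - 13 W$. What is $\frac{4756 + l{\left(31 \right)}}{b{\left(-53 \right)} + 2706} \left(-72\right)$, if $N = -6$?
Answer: $- \frac{2920194}{23765} \approx -122.88$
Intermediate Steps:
$l{\left(R \right)} = -6 + R^{2} + \frac{75 R}{28}$ ($l{\left(R \right)} = \left(R^{2} + \frac{75}{28} R\right) - 6 = \left(R^{2} + 75 \cdot \frac{1}{28} R\right) - 6 = \left(R^{2} + \frac{75 R}{28}\right) - 6 = -6 + R^{2} + \frac{75 R}{28}$)
$\frac{4756 + l{\left(31 \right)}}{b{\left(-53 \right)} + 2706} \left(-72\right) = \frac{4756 + \left(-6 + 31^{2} + \frac{75}{28} \cdot 31\right)}{\left(-13\right) \left(-53\right) + 2706} \left(-72\right) = \frac{4756 + \left(-6 + 961 + \frac{2325}{28}\right)}{689 + 2706} \left(-72\right) = \frac{4756 + \frac{29065}{28}}{3395} \left(-72\right) = \frac{162233}{28} \cdot \frac{1}{3395} \left(-72\right) = \frac{162233}{95060} \left(-72\right) = - \frac{2920194}{23765}$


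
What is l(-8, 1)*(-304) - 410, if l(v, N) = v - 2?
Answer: 2630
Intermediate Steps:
l(v, N) = -2 + v
l(-8, 1)*(-304) - 410 = (-2 - 8)*(-304) - 410 = -10*(-304) - 410 = 3040 - 410 = 2630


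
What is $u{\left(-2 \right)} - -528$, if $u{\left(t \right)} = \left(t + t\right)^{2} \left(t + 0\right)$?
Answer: $496$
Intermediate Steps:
$u{\left(t \right)} = 4 t^{3}$ ($u{\left(t \right)} = \left(2 t\right)^{2} t = 4 t^{2} t = 4 t^{3}$)
$u{\left(-2 \right)} - -528 = 4 \left(-2\right)^{3} - -528 = 4 \left(-8\right) + 528 = -32 + 528 = 496$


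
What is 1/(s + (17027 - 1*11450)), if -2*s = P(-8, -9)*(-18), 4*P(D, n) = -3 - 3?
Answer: 2/11127 ≈ 0.00017974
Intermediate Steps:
P(D, n) = -3/2 (P(D, n) = (-3 - 3)/4 = (¼)*(-6) = -3/2)
s = -27/2 (s = -(-3)*(-18)/4 = -½*27 = -27/2 ≈ -13.500)
1/(s + (17027 - 1*11450)) = 1/(-27/2 + (17027 - 1*11450)) = 1/(-27/2 + (17027 - 11450)) = 1/(-27/2 + 5577) = 1/(11127/2) = 2/11127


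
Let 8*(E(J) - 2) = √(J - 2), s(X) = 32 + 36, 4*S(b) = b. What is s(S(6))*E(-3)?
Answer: 136 + 17*I*√5/2 ≈ 136.0 + 19.007*I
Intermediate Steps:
S(b) = b/4
s(X) = 68
E(J) = 2 + √(-2 + J)/8 (E(J) = 2 + √(J - 2)/8 = 2 + √(-2 + J)/8)
s(S(6))*E(-3) = 68*(2 + √(-2 - 3)/8) = 68*(2 + √(-5)/8) = 68*(2 + (I*√5)/8) = 68*(2 + I*√5/8) = 136 + 17*I*√5/2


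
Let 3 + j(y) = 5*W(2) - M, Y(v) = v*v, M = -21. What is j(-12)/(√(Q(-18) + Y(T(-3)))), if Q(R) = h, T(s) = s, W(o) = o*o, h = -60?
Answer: -38*I*√51/51 ≈ -5.3211*I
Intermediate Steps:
W(o) = o²
Q(R) = -60
Y(v) = v²
j(y) = 38 (j(y) = -3 + (5*2² - 1*(-21)) = -3 + (5*4 + 21) = -3 + (20 + 21) = -3 + 41 = 38)
j(-12)/(√(Q(-18) + Y(T(-3)))) = 38/(√(-60 + (-3)²)) = 38/(√(-60 + 9)) = 38/(√(-51)) = 38/((I*√51)) = 38*(-I*√51/51) = -38*I*√51/51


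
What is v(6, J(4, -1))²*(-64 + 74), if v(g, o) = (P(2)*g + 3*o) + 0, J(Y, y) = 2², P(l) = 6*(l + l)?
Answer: 243360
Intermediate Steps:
P(l) = 12*l (P(l) = 6*(2*l) = 12*l)
J(Y, y) = 4
v(g, o) = 3*o + 24*g (v(g, o) = ((12*2)*g + 3*o) + 0 = (24*g + 3*o) + 0 = (3*o + 24*g) + 0 = 3*o + 24*g)
v(6, J(4, -1))²*(-64 + 74) = (3*4 + 24*6)²*(-64 + 74) = (12 + 144)²*10 = 156²*10 = 24336*10 = 243360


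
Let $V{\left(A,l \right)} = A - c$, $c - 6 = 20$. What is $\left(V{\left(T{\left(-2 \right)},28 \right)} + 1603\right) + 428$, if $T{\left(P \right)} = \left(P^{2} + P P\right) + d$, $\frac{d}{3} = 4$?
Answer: $2025$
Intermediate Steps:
$d = 12$ ($d = 3 \cdot 4 = 12$)
$c = 26$ ($c = 6 + 20 = 26$)
$T{\left(P \right)} = 12 + 2 P^{2}$ ($T{\left(P \right)} = \left(P^{2} + P P\right) + 12 = \left(P^{2} + P^{2}\right) + 12 = 2 P^{2} + 12 = 12 + 2 P^{2}$)
$V{\left(A,l \right)} = -26 + A$ ($V{\left(A,l \right)} = A - 26 = -26 + A$)
$\left(V{\left(T{\left(-2 \right)},28 \right)} + 1603\right) + 428 = \left(\left(-26 + \left(12 + 2 \left(-2\right)^{2}\right)\right) + 1603\right) + 428 = \left(\left(-26 + \left(12 + 2 \cdot 4\right)\right) + 1603\right) + 428 = \left(\left(-26 + \left(12 + 8\right)\right) + 1603\right) + 428 = \left(\left(-26 + 20\right) + 1603\right) + 428 = \left(-6 + 1603\right) + 428 = 1597 + 428 = 2025$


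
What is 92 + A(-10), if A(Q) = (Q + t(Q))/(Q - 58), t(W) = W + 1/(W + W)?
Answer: 125521/1360 ≈ 92.295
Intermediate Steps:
t(W) = W + 1/(2*W)
A(Q) = (1/(2*Q) + 2*Q)/(-58 + Q) (A(Q) = (Q + (Q + 1/(2*Q)))/(Q - 58) = (1/(2*Q) + 2*Q)/(-58 + Q))
92 + A(-10) = 92 + (½)*(1 + 4*(-10)²)/(-10*(-58 - 10)) = 92 + (½)*(-⅒)*(1 + 4*100)/(-68) = 92 + (½)*(-⅒)*(-1/68)*(1 + 400) = 92 + (½)*(-⅒)*(-1/68)*401 = 92 + 401/1360 = 125521/1360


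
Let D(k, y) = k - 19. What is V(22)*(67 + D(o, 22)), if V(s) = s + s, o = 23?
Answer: 3124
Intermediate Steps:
D(k, y) = -19 + k
V(s) = 2*s
V(22)*(67 + D(o, 22)) = (2*22)*(67 + (-19 + 23)) = 44*(67 + 4) = 44*71 = 3124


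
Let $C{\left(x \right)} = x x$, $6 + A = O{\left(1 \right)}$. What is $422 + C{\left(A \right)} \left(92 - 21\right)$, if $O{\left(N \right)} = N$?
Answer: $2197$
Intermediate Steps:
$A = -5$ ($A = -6 + 1 = -5$)
$C{\left(x \right)} = x^{2}$
$422 + C{\left(A \right)} \left(92 - 21\right) = 422 + \left(-5\right)^{2} \left(92 - 21\right) = 422 + 25 \cdot 71 = 422 + 1775 = 2197$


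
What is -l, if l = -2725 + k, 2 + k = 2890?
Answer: -163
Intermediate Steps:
k = 2888 (k = -2 + 2890 = 2888)
l = 163 (l = -2725 + 2888 = 163)
-l = -1*163 = -163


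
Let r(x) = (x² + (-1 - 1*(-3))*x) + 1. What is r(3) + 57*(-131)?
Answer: -7451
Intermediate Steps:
r(x) = 1 + x² + 2*x (r(x) = (x² + (-1 + 3)*x) + 1 = (x² + 2*x) + 1 = 1 + x² + 2*x)
r(3) + 57*(-131) = (1 + 3² + 2*3) + 57*(-131) = (1 + 9 + 6) - 7467 = 16 - 7467 = -7451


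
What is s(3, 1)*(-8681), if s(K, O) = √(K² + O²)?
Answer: -8681*√10 ≈ -27452.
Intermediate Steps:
s(3, 1)*(-8681) = √(3² + 1²)*(-8681) = √(9 + 1)*(-8681) = √10*(-8681) = -8681*√10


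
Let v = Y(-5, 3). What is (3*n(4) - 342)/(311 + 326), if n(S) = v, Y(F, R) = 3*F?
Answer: -387/637 ≈ -0.60754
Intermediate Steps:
v = -15 (v = 3*(-5) = -15)
n(S) = -15
(3*n(4) - 342)/(311 + 326) = (3*(-15) - 342)/(311 + 326) = (-45 - 342)/637 = -387*1/637 = -387/637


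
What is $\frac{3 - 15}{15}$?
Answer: $- \frac{4}{5} \approx -0.8$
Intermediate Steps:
$\frac{3 - 15}{15} = \frac{1}{15} \left(-12\right) = - \frac{4}{5}$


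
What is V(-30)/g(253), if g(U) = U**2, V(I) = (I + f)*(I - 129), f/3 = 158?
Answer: -70596/64009 ≈ -1.1029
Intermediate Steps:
f = 474 (f = 3*158 = 474)
V(I) = (-129 + I)*(474 + I) (V(I) = (I + 474)*(I - 129) = (474 + I)*(-129 + I) = (-129 + I)*(474 + I))
V(-30)/g(253) = (-61146 + (-30)**2 + 345*(-30))/(253**2) = (-61146 + 900 - 10350)/64009 = -70596*1/64009 = -70596/64009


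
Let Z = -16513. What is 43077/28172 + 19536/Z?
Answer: 160962309/465204236 ≈ 0.34600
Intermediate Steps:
43077/28172 + 19536/Z = 43077/28172 + 19536/(-16513) = 43077*(1/28172) + 19536*(-1/16513) = 43077/28172 - 19536/16513 = 160962309/465204236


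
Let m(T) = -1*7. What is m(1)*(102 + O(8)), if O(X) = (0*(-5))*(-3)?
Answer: -714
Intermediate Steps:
O(X) = 0 (O(X) = 0*(-3) = 0)
m(T) = -7
m(1)*(102 + O(8)) = -7*(102 + 0) = -7*102 = -714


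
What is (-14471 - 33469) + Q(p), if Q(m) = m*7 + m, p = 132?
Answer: -46884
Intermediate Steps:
Q(m) = 8*m (Q(m) = 7*m + m = 8*m)
(-14471 - 33469) + Q(p) = (-14471 - 33469) + 8*132 = -47940 + 1056 = -46884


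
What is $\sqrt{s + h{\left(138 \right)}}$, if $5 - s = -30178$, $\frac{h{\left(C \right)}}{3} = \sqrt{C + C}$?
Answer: $\sqrt{30183 + 6 \sqrt{69}} \approx 173.88$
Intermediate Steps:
$h{\left(C \right)} = 3 \sqrt{2} \sqrt{C}$ ($h{\left(C \right)} = 3 \sqrt{C + C} = 3 \sqrt{2 C} = 3 \sqrt{2} \sqrt{C}$)
$s = 30183$ ($s = 5 - -30178 = 5 + 30178 = 30183$)
$\sqrt{s + h{\left(138 \right)}} = \sqrt{30183 + 3 \sqrt{2} \sqrt{138}} = \sqrt{30183 + 6 \sqrt{69}}$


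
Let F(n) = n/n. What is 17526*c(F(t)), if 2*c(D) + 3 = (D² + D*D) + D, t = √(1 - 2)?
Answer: 0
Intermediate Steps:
t = I (t = √(-1) = I ≈ 1.0*I)
F(n) = 1
c(D) = -3/2 + D² + D/2 (c(D) = -3/2 + ((D² + D*D) + D)/2 = -3/2 + ((D² + D²) + D)/2 = -3/2 + (2*D² + D)/2 = -3/2 + (D + 2*D²)/2 = -3/2 + (D² + D/2) = -3/2 + D² + D/2)
17526*c(F(t)) = 17526*(-3/2 + 1² + (½)*1) = 17526*(-3/2 + 1 + ½) = 17526*0 = 0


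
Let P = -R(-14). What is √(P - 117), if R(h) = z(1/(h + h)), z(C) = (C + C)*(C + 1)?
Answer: 3*I*√10186/28 ≈ 10.813*I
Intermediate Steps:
z(C) = 2*C*(1 + C) (z(C) = (2*C)*(1 + C) = 2*C*(1 + C))
R(h) = (1 + 1/(2*h))/h (R(h) = 2*(1 + 1/(h + h))/(h + h) = 2*(1 + 1/(2*h))/((2*h)) = 2*(1/(2*h))*(1 + 1/(2*h)) = (1 + 1/(2*h))/h)
P = 27/392 (P = -(½ - 14)/(-14)² = -(-27)/(196*2) = -1*(-27/392) = 27/392 ≈ 0.068878)
√(P - 117) = √(27/392 - 117) = √(-45837/392) = 3*I*√10186/28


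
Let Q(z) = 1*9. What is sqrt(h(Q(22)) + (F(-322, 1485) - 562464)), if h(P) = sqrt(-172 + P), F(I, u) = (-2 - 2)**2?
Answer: sqrt(-562448 + I*sqrt(163)) ≈ 0.008 + 749.96*I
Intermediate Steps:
Q(z) = 9
F(I, u) = 16 (F(I, u) = (-4)**2 = 16)
sqrt(h(Q(22)) + (F(-322, 1485) - 562464)) = sqrt(sqrt(-172 + 9) + (16 - 562464)) = sqrt(sqrt(-163) - 562448) = sqrt(I*sqrt(163) - 562448) = sqrt(-562448 + I*sqrt(163))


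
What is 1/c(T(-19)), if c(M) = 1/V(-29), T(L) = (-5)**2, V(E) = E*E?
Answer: 841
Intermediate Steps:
V(E) = E**2
T(L) = 25
c(M) = 1/841 (c(M) = 1/((-29)**2) = 1/841)
1/c(T(-19)) = 1/(1/841) = 841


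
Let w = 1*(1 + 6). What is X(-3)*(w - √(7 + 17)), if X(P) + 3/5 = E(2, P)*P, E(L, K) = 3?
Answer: -336/5 + 96*√6/5 ≈ -20.170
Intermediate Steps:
w = 7 (w = 1*7 = 7)
X(P) = -⅗ + 3*P
X(-3)*(w - √(7 + 17)) = (-⅗ + 3*(-3))*(7 - √(7 + 17)) = (-⅗ - 9)*(7 - √24) = -48*(7 - 2*√6)/5 = -336/5 + 96*√6/5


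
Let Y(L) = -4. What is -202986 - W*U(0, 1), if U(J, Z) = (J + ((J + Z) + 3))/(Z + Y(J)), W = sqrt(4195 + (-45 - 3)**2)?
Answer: -202986 + 4*sqrt(6499)/3 ≈ -2.0288e+5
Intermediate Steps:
W = sqrt(6499) (W = sqrt(4195 + (-48)**2) = sqrt(4195 + 2304) = sqrt(6499) ≈ 80.616)
U(J, Z) = (3 + Z + 2*J)/(-4 + Z) (U(J, Z) = (J + ((J + Z) + 3))/(Z - 4) = (J + (3 + J + Z))/(-4 + Z) = (3 + Z + 2*J)/(-4 + Z))
-202986 - W*U(0, 1) = -202986 - sqrt(6499)*(3 + 1 + 2*0)/(-4 + 1) = -202986 - sqrt(6499)*(3 + 1 + 0)/(-3) = -202986 - sqrt(6499)*(-1/3*4) = -202986 - sqrt(6499)*(-4)/3 = -202986 - (-4)*sqrt(6499)/3 = -202986 + 4*sqrt(6499)/3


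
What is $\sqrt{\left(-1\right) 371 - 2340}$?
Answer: $i \sqrt{2711} \approx 52.067 i$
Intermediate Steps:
$\sqrt{\left(-1\right) 371 - 2340} = \sqrt{-371 - 2340} = \sqrt{-2711} = i \sqrt{2711}$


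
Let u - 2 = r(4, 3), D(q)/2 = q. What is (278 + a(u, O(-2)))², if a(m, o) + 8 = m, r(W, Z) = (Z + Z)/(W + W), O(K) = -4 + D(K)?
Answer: 1190281/16 ≈ 74393.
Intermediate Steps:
D(q) = 2*q
O(K) = -4 + 2*K
r(W, Z) = Z/W (r(W, Z) = (2*Z)/((2*W)) = (2*Z)*(1/(2*W)) = Z/W)
u = 11/4 (u = 2 + 3/4 = 2 + 3*(¼) = 2 + ¾ = 11/4 ≈ 2.7500)
a(m, o) = -8 + m
(278 + a(u, O(-2)))² = (278 + (-8 + 11/4))² = (278 - 21/4)² = (1091/4)² = 1190281/16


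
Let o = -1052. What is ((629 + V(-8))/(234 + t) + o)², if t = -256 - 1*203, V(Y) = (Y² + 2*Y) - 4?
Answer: 56345941129/50625 ≈ 1.1130e+6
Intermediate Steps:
V(Y) = -4 + Y² + 2*Y
t = -459 (t = -256 - 203 = -459)
((629 + V(-8))/(234 + t) + o)² = ((629 + (-4 + (-8)² + 2*(-8)))/(234 - 459) - 1052)² = ((629 + (-4 + 64 - 16))/(-225) - 1052)² = ((629 + 44)*(-1/225) - 1052)² = (673*(-1/225) - 1052)² = (-673/225 - 1052)² = (-237373/225)² = 56345941129/50625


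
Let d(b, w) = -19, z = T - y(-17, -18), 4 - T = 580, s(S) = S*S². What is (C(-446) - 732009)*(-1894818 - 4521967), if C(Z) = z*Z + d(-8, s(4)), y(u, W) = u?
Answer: 3097471954490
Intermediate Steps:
s(S) = S³
T = -576 (T = 4 - 1*580 = 4 - 580 = -576)
z = -559 (z = -576 - 1*(-17) = -576 + 17 = -559)
C(Z) = -19 - 559*Z (C(Z) = -559*Z - 19 = -19 - 559*Z)
(C(-446) - 732009)*(-1894818 - 4521967) = ((-19 - 559*(-446)) - 732009)*(-1894818 - 4521967) = ((-19 + 249314) - 732009)*(-6416785) = (249295 - 732009)*(-6416785) = -482714*(-6416785) = 3097471954490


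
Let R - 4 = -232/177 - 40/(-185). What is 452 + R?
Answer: 2979176/6549 ≈ 454.91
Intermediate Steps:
R = 19028/6549 (R = 4 + (-232/177 - 40/(-185)) = 4 + (-232*1/177 - 40*(-1/185)) = 4 + (-232/177 + 8/37) = 4 - 7168/6549 = 19028/6549 ≈ 2.9055)
452 + R = 452 + 19028/6549 = 2979176/6549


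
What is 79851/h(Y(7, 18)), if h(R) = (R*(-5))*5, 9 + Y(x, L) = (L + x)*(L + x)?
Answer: -79851/15400 ≈ -5.1851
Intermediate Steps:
Y(x, L) = -9 + (L + x)² (Y(x, L) = -9 + (L + x)*(L + x) = -9 + (L + x)²)
h(R) = -25*R (h(R) = -5*R*5 = -25*R)
79851/h(Y(7, 18)) = 79851/((-25*(-9 + (18 + 7)²))) = 79851/((-25*(-9 + 25²))) = 79851/((-25*(-9 + 625))) = 79851/((-25*616)) = 79851/(-15400) = 79851*(-1/15400) = -79851/15400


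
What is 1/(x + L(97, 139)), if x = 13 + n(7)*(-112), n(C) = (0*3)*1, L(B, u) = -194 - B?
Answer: -1/278 ≈ -0.0035971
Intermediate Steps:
n(C) = 0 (n(C) = 0*1 = 0)
x = 13 (x = 13 + 0*(-112) = 13 + 0 = 13)
1/(x + L(97, 139)) = 1/(13 + (-194 - 1*97)) = 1/(13 + (-194 - 97)) = 1/(13 - 291) = 1/(-278) = -1/278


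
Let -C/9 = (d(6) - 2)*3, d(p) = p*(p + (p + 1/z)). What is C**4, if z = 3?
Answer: 14281868906496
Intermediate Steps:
d(p) = p*(1/3 + 2*p) (d(p) = p*(p + (p + 1/3)) = p*(p + (1/3 + p)) = p*(1/3 + 2*p))
C = -1944 (C = -9*((1/3)*6*(1 + 6*6) - 2)*3 = -9*((1/3)*6*(1 + 36) - 2)*3 = -9*((1/3)*6*37 - 2)*3 = -9*(74 - 2)*3 = -648*3 = -9*216 = -1944)
C**4 = (-1944)**4 = 14281868906496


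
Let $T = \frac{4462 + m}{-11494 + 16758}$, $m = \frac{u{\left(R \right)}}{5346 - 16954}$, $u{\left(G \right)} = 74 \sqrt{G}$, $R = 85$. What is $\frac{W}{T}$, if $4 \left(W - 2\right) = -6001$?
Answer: $- \frac{1185453547007207296}{670677812796339} - \frac{1693671949424 \sqrt{85}}{670677812796339} \approx -1767.6$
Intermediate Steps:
$W = - \frac{5993}{4}$ ($W = 2 + \frac{1}{4} \left(-6001\right) = 2 - \frac{6001}{4} = - \frac{5993}{4} \approx -1498.3$)
$m = - \frac{37 \sqrt{85}}{5804}$ ($m = \frac{74 \sqrt{85}}{5346 - 16954} = \frac{74 \sqrt{85}}{-11608} = 74 \sqrt{85} \left(- \frac{1}{11608}\right) = - \frac{37 \sqrt{85}}{5804} \approx -0.058774$)
$T = \frac{2231}{2632} - \frac{37 \sqrt{85}}{30552256}$ ($T = \frac{4462 - \frac{37 \sqrt{85}}{5804}}{-11494 + 16758} = \frac{4462 - \frac{37 \sqrt{85}}{5804}}{5264} = \left(4462 - \frac{37 \sqrt{85}}{5804}\right) \frac{1}{5264} = \frac{2231}{2632} - \frac{37 \sqrt{85}}{30552256} \approx 0.84763$)
$\frac{W}{T} = - \frac{5993}{4 \left(\frac{2231}{2632} - \frac{37 \sqrt{85}}{30552256}\right)}$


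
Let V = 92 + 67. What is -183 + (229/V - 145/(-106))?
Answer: -57301/318 ≈ -180.19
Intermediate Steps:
V = 159
-183 + (229/V - 145/(-106)) = -183 + (229/159 - 145/(-106)) = -183 + (229*(1/159) - 145*(-1/106)) = -183 + (229/159 + 145/106) = -183 + 893/318 = -57301/318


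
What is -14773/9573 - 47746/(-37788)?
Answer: -5620537/20096918 ≈ -0.27967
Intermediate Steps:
-14773/9573 - 47746/(-37788) = -14773*1/9573 - 47746*(-1/37788) = -14773/9573 + 23873/18894 = -5620537/20096918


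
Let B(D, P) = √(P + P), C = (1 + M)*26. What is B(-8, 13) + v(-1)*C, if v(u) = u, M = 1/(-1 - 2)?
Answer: -52/3 + √26 ≈ -12.234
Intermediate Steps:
M = -⅓ (M = 1/(-3) = -⅓ ≈ -0.33333)
C = 52/3 (C = (1 - ⅓)*26 = (⅔)*26 = 52/3 ≈ 17.333)
B(D, P) = √2*√P (B(D, P) = √(2*P) = √2*√P)
B(-8, 13) + v(-1)*C = √2*√13 - 1*52/3 = √26 - 52/3 = -52/3 + √26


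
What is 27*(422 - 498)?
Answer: -2052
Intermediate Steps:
27*(422 - 498) = 27*(-76) = -2052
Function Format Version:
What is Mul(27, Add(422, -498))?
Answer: -2052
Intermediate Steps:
Mul(27, Add(422, -498)) = Mul(27, -76) = -2052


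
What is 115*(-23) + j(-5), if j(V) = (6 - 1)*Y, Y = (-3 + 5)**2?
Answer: -2625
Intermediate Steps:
Y = 4 (Y = 2**2 = 4)
j(V) = 20 (j(V) = (6 - 1)*4 = 5*4 = 20)
115*(-23) + j(-5) = 115*(-23) + 20 = -2645 + 20 = -2625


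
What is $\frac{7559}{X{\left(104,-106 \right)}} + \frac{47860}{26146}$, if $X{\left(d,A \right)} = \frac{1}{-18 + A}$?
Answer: $- \frac{12253508138}{13073} \approx -9.3731 \cdot 10^{5}$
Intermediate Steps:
$\frac{7559}{X{\left(104,-106 \right)}} + \frac{47860}{26146} = \frac{7559}{\frac{1}{-18 - 106}} + \frac{47860}{26146} = \frac{7559}{\frac{1}{-124}} + 47860 \cdot \frac{1}{26146} = \frac{7559}{- \frac{1}{124}} + \frac{23930}{13073} = 7559 \left(-124\right) + \frac{23930}{13073} = -937316 + \frac{23930}{13073} = - \frac{12253508138}{13073}$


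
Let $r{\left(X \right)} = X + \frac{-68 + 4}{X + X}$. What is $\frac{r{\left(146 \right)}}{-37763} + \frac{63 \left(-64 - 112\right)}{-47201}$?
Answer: $\frac{390441110}{1689856487} \approx 0.23105$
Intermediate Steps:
$r{\left(X \right)} = X - \frac{32}{X}$ ($r{\left(X \right)} = X - \frac{64}{2 X} = X - 64 \frac{1}{2 X} = X - \frac{32}{X}$)
$\frac{r{\left(146 \right)}}{-37763} + \frac{63 \left(-64 - 112\right)}{-47201} = \frac{146 - \frac{32}{146}}{-37763} + \frac{63 \left(-64 - 112\right)}{-47201} = \left(146 - \frac{16}{73}\right) \left(- \frac{1}{37763}\right) + 63 \left(-176\right) \left(- \frac{1}{47201}\right) = \left(146 - \frac{16}{73}\right) \left(- \frac{1}{37763}\right) - - \frac{144}{613} = \frac{10642}{73} \left(- \frac{1}{37763}\right) + \frac{144}{613} = - \frac{10642}{2756699} + \frac{144}{613} = \frac{390441110}{1689856487}$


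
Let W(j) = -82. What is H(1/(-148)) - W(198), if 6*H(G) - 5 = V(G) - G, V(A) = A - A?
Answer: 24519/296 ≈ 82.834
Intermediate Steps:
V(A) = 0
H(G) = ⅚ - G/6 (H(G) = ⅚ + (0 - G)/6 = ⅚ + (-G)/6 = ⅚ - G/6)
H(1/(-148)) - W(198) = (⅚ - ⅙/(-148)) - 1*(-82) = (⅚ - ⅙*(-1/148)) + 82 = (⅚ + 1/888) + 82 = 247/296 + 82 = 24519/296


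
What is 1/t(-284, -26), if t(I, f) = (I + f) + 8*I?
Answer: -1/2582 ≈ -0.00038730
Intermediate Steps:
t(I, f) = f + 9*I
1/t(-284, -26) = 1/(-26 + 9*(-284)) = 1/(-26 - 2556) = 1/(-2582) = -1/2582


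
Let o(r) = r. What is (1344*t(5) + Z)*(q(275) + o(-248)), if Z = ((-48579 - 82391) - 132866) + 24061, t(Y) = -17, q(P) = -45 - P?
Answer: 149169864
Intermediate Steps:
Z = -239775 (Z = (-130970 - 132866) + 24061 = -263836 + 24061 = -239775)
(1344*t(5) + Z)*(q(275) + o(-248)) = (1344*(-17) - 239775)*((-45 - 1*275) - 248) = (-22848 - 239775)*((-45 - 275) - 248) = -262623*(-320 - 248) = -262623*(-568) = 149169864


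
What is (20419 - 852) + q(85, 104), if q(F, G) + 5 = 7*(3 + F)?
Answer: 20178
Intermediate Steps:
q(F, G) = 16 + 7*F (q(F, G) = -5 + 7*(3 + F) = -5 + (21 + 7*F) = 16 + 7*F)
(20419 - 852) + q(85, 104) = (20419 - 852) + (16 + 7*85) = 19567 + (16 + 595) = 19567 + 611 = 20178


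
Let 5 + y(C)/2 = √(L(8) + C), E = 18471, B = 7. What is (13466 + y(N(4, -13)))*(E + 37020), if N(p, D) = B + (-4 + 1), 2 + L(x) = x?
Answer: 746686896 + 110982*√10 ≈ 7.4704e+8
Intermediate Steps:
L(x) = -2 + x
N(p, D) = 4 (N(p, D) = 7 + (-4 + 1) = 7 - 3 = 4)
y(C) = -10 + 2*√(6 + C) (y(C) = -10 + 2*√((-2 + 8) + C) = -10 + 2*√(6 + C))
(13466 + y(N(4, -13)))*(E + 37020) = (13466 + (-10 + 2*√(6 + 4)))*(18471 + 37020) = (13466 + (-10 + 2*√10))*55491 = (13456 + 2*√10)*55491 = 746686896 + 110982*√10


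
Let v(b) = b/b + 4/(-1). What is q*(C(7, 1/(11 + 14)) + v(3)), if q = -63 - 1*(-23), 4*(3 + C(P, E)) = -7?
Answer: 310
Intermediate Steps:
v(b) = -3 (v(b) = 1 + 4*(-1) = 1 - 4 = -3)
C(P, E) = -19/4 (C(P, E) = -3 + (1/4)*(-7) = -3 - 7/4 = -19/4)
q = -40 (q = -63 + 23 = -40)
q*(C(7, 1/(11 + 14)) + v(3)) = -40*(-19/4 - 3) = -40*(-31/4) = 310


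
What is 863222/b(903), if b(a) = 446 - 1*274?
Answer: 431611/86 ≈ 5018.7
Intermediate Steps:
b(a) = 172 (b(a) = 446 - 274 = 172)
863222/b(903) = 863222/172 = 863222*(1/172) = 431611/86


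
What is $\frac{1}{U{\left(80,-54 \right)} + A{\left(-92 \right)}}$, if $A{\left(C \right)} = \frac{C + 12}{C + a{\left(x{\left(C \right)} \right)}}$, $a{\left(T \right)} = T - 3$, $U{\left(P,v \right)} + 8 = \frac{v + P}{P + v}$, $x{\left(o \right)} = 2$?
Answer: $- \frac{93}{571} \approx -0.16287$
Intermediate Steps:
$U{\left(P,v \right)} = -7$ ($U{\left(P,v \right)} = -8 + \frac{v + P}{P + v} = -8 + \frac{P + v}{P + v} = -8 + 1 = -7$)
$a{\left(T \right)} = -3 + T$
$A{\left(C \right)} = \frac{12 + C}{-1 + C}$ ($A{\left(C \right)} = \frac{C + 12}{C + \left(-3 + 2\right)} = \frac{12 + C}{C - 1} = \frac{12 + C}{-1 + C}$)
$\frac{1}{U{\left(80,-54 \right)} + A{\left(-92 \right)}} = \frac{1}{-7 + \frac{12 - 92}{-1 - 92}} = \frac{1}{-7 + \frac{1}{-93} \left(-80\right)} = \frac{1}{-7 - - \frac{80}{93}} = \frac{1}{-7 + \frac{80}{93}} = \frac{1}{- \frac{571}{93}} = - \frac{93}{571}$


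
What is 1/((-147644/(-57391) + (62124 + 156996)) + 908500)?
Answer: 57391/64715387064 ≈ 8.8682e-7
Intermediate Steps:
1/((-147644/(-57391) + (62124 + 156996)) + 908500) = 1/((-147644*(-1/57391) + 219120) + 908500) = 1/((147644/57391 + 219120) + 908500) = 1/(12575663564/57391 + 908500) = 1/(64715387064/57391) = 57391/64715387064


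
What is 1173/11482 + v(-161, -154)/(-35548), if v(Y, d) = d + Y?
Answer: 22657317/204081068 ≈ 0.11102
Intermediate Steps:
v(Y, d) = Y + d
1173/11482 + v(-161, -154)/(-35548) = 1173/11482 + (-161 - 154)/(-35548) = 1173*(1/11482) - 315*(-1/35548) = 1173/11482 + 315/35548 = 22657317/204081068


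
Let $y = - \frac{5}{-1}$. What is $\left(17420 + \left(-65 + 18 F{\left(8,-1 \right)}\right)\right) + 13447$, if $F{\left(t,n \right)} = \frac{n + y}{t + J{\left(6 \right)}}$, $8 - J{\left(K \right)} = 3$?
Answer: $\frac{400498}{13} \approx 30808.0$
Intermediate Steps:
$J{\left(K \right)} = 5$ ($J{\left(K \right)} = 8 - 3 = 5$)
$y = 5$ ($y = \left(-5\right) \left(-1\right) = 5$)
$F{\left(t,n \right)} = \frac{5 + n}{5 + t}$ ($F{\left(t,n \right)} = \frac{n + 5}{t + 5} = \frac{5 + n}{5 + t}$)
$\left(17420 + \left(-65 + 18 F{\left(8,-1 \right)}\right)\right) + 13447 = \left(17420 - \left(65 - 18 \frac{5 - 1}{5 + 8}\right)\right) + 13447 = \left(17420 - \left(65 - 18 \cdot \frac{1}{13} \cdot 4\right)\right) + 13447 = \left(17420 + \left(-65 + 18 \cdot \frac{4}{13}\right)\right) + 13447 = \left(17420 + \left(-65 + \frac{72}{13}\right)\right) + 13447 = \left(17420 - \frac{773}{13}\right) + 13447 = \frac{225687}{13} + 13447 = \frac{400498}{13}$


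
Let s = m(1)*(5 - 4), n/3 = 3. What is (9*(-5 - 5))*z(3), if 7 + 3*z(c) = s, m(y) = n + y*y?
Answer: -90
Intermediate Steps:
n = 9 (n = 3*3 = 9)
m(y) = 9 + y² (m(y) = 9 + y*y = 9 + y²)
s = 10 (s = (9 + 1²)*(5 - 4) = (9 + 1)*1 = 10*1 = 10)
z(c) = 1 (z(c) = -7/3 + (⅓)*10 = -7/3 + 10/3 = 1)
(9*(-5 - 5))*z(3) = (9*(-5 - 5))*1 = (9*(-10))*1 = -90*1 = -90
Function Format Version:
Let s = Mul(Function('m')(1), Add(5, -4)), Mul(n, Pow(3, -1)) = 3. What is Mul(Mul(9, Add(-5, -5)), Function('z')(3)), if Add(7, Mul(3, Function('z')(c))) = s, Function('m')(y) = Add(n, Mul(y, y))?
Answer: -90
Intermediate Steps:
n = 9 (n = Mul(3, 3) = 9)
Function('m')(y) = Add(9, Pow(y, 2)) (Function('m')(y) = Add(9, Mul(y, y)) = Add(9, Pow(y, 2)))
s = 10 (s = Mul(Add(9, Pow(1, 2)), Add(5, -4)) = Mul(Add(9, 1), 1) = Mul(10, 1) = 10)
Function('z')(c) = 1 (Function('z')(c) = Add(Rational(-7, 3), Mul(Rational(1, 3), 10)) = Add(Rational(-7, 3), Rational(10, 3)) = 1)
Mul(Mul(9, Add(-5, -5)), Function('z')(3)) = Mul(Mul(9, Add(-5, -5)), 1) = Mul(Mul(9, -10), 1) = Mul(-90, 1) = -90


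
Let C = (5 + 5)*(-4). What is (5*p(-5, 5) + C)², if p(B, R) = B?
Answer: 4225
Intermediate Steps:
C = -40 (C = 10*(-4) = -40)
(5*p(-5, 5) + C)² = (5*(-5) - 40)² = (-25 - 40)² = (-65)² = 4225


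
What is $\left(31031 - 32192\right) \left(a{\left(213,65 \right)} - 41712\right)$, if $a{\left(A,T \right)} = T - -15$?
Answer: $48334752$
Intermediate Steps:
$a{\left(A,T \right)} = 15 + T$ ($a{\left(A,T \right)} = T + 15 = 15 + T$)
$\left(31031 - 32192\right) \left(a{\left(213,65 \right)} - 41712\right) = \left(31031 - 32192\right) \left(\left(15 + 65\right) - 41712\right) = - 1161 \left(80 - 41712\right) = \left(-1161\right) \left(-41632\right) = 48334752$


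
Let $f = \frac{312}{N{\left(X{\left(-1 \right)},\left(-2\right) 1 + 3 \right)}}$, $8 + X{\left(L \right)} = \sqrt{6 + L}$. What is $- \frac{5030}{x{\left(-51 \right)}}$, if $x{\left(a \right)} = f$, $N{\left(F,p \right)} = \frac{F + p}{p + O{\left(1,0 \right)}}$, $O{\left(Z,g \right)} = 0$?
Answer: $\frac{17605}{156} - \frac{2515 \sqrt{5}}{156} \approx 76.803$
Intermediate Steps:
$X{\left(L \right)} = -8 + \sqrt{6 + L}$
$N{\left(F,p \right)} = \frac{F + p}{p}$ ($N{\left(F,p \right)} = \frac{F + p}{p + 0} = \frac{F + p}{p}$)
$f = \frac{312}{-7 + \sqrt{5}}$ ($f = \frac{312}{\frac{1}{\left(-2\right) 1 + 3} \left(\left(-8 + \sqrt{6 - 1}\right) + \left(\left(-2\right) 1 + 3\right)\right)} = \frac{312}{\frac{1}{-2 + 3} \left(\left(-8 + \sqrt{5}\right) + \left(-2 + 3\right)\right)} = \frac{312}{1^{-1} \left(\left(-8 + \sqrt{5}\right) + 1\right)} = \frac{312}{1 \left(-7 + \sqrt{5}\right)} = \frac{312}{-7 + \sqrt{5}} \approx -65.492$)
$x{\left(a \right)} = - \frac{546}{11} - \frac{78 \sqrt{5}}{11}$
$- \frac{5030}{x{\left(-51 \right)}} = - \frac{5030}{- \frac{546}{11} - \frac{78 \sqrt{5}}{11}}$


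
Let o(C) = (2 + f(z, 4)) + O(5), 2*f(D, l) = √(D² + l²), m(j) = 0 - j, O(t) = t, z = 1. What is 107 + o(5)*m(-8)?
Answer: 163 + 4*√17 ≈ 179.49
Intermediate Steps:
m(j) = -j
f(D, l) = √(D² + l²)/2
o(C) = 7 + √17/2 (o(C) = (2 + √(1² + 4²)/2) + 5 = (2 + √(1 + 16)/2) + 5 = (2 + √17/2) + 5 = 7 + √17/2)
107 + o(5)*m(-8) = 107 + (7 + √17/2)*(-1*(-8)) = 107 + (7 + √17/2)*8 = 107 + (56 + 4*√17) = 163 + 4*√17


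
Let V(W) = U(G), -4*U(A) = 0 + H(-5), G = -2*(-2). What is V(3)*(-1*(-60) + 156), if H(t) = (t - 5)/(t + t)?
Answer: -54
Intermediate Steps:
H(t) = (-5 + t)/(2*t) (H(t) = (-5 + t)/((2*t)) = (-5 + t)*(1/(2*t)) = (-5 + t)/(2*t))
G = 4
U(A) = -¼ (U(A) = -(0 + (½)*(-5 - 5)/(-5))/4 = -(0 + (½)*(-⅕)*(-10))/4 = -(0 + 1)/4 = -¼*1 = -¼)
V(W) = -¼
V(3)*(-1*(-60) + 156) = -(-1*(-60) + 156)/4 = -(60 + 156)/4 = -¼*216 = -54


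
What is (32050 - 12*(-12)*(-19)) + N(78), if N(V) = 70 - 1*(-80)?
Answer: 29464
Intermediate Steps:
N(V) = 150 (N(V) = 70 + 80 = 150)
(32050 - 12*(-12)*(-19)) + N(78) = (32050 - 12*(-12)*(-19)) + 150 = (32050 - (-144)*(-19)) + 150 = (32050 - 1*2736) + 150 = (32050 - 2736) + 150 = 29314 + 150 = 29464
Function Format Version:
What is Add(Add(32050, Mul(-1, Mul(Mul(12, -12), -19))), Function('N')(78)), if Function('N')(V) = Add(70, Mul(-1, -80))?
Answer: 29464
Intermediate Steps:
Function('N')(V) = 150 (Function('N')(V) = Add(70, 80) = 150)
Add(Add(32050, Mul(-1, Mul(Mul(12, -12), -19))), Function('N')(78)) = Add(Add(32050, Mul(-1, Mul(Mul(12, -12), -19))), 150) = Add(Add(32050, Mul(-1, Mul(-144, -19))), 150) = Add(Add(32050, Mul(-1, 2736)), 150) = Add(Add(32050, -2736), 150) = Add(29314, 150) = 29464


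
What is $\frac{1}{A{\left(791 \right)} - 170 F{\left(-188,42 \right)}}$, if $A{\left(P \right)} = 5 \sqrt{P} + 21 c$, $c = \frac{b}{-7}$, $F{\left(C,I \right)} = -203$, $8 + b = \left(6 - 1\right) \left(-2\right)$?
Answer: $\frac{34564}{1194650321} - \frac{5 \sqrt{791}}{1194650321} \approx 2.8815 \cdot 10^{-5}$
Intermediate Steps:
$b = -18$ ($b = -8 + \left(6 - 1\right) \left(-2\right) = -8 + 5 \left(-2\right) = -8 - 10 = -18$)
$c = \frac{18}{7}$ ($c = - \frac{18}{-7} = \left(-18\right) \left(- \frac{1}{7}\right) = \frac{18}{7} \approx 2.5714$)
$A{\left(P \right)} = 54 + 5 \sqrt{P}$ ($A{\left(P \right)} = 5 \sqrt{P} + 21 \cdot \frac{18}{7} = 5 \sqrt{P} + 54 = 54 + 5 \sqrt{P}$)
$\frac{1}{A{\left(791 \right)} - 170 F{\left(-188,42 \right)}} = \frac{1}{\left(54 + 5 \sqrt{791}\right) - -34510} = \frac{1}{\left(54 + 5 \sqrt{791}\right) + 34510} = \frac{1}{34564 + 5 \sqrt{791}}$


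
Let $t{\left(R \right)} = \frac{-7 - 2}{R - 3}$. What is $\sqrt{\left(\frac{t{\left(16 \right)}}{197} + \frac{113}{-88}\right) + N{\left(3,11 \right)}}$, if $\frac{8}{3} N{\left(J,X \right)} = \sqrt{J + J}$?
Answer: $\frac{\sqrt{-16349603270 + 4761631446 \sqrt{6}}}{112684} \approx 0.60749 i$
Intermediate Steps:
$N{\left(J,X \right)} = \frac{3 \sqrt{2} \sqrt{J}}{8}$ ($N{\left(J,X \right)} = \frac{3 \sqrt{J + J}}{8} = \frac{3 \sqrt{2 J}}{8} = \frac{3 \sqrt{2} \sqrt{J}}{8}$)
$t{\left(R \right)} = - \frac{9}{-3 + R}$
$\sqrt{\left(\frac{t{\left(16 \right)}}{197} + \frac{113}{-88}\right) + N{\left(3,11 \right)}} = \sqrt{\left(\frac{\left(-9\right) \frac{1}{-3 + 16}}{197} + \frac{113}{-88}\right) + \frac{3 \sqrt{2} \sqrt{3}}{8}} = \sqrt{\left(- \frac{9}{13} \cdot \frac{1}{197} + 113 \left(- \frac{1}{88}\right)\right) + \frac{3 \sqrt{6}}{8}} = \sqrt{\left(\left(-9\right) \frac{1}{13} \cdot \frac{1}{197} - \frac{113}{88}\right) + \frac{3 \sqrt{6}}{8}} = \sqrt{\left(\left(- \frac{9}{13}\right) \frac{1}{197} - \frac{113}{88}\right) + \frac{3 \sqrt{6}}{8}} = \sqrt{\left(- \frac{9}{2561} - \frac{113}{88}\right) + \frac{3 \sqrt{6}}{8}} = \sqrt{- \frac{290185}{225368} + \frac{3 \sqrt{6}}{8}}$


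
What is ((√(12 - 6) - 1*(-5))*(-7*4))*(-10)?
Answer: 1400 + 280*√6 ≈ 2085.9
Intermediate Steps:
((√(12 - 6) - 1*(-5))*(-7*4))*(-10) = ((√6 + 5)*(-28))*(-10) = ((5 + √6)*(-28))*(-10) = (-140 - 28*√6)*(-10) = 1400 + 280*√6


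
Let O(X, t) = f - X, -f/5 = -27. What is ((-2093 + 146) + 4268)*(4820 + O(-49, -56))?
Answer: 11614284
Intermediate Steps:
f = 135 (f = -5*(-27) = 135)
O(X, t) = 135 - X
((-2093 + 146) + 4268)*(4820 + O(-49, -56)) = ((-2093 + 146) + 4268)*(4820 + (135 - 1*(-49))) = (-1947 + 4268)*(4820 + (135 + 49)) = 2321*(4820 + 184) = 2321*5004 = 11614284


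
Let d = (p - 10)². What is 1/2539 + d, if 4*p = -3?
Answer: 4694627/40624 ≈ 115.56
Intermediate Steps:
p = -¾ (p = (¼)*(-3) = -¾ ≈ -0.75000)
d = 1849/16 (d = (-¾ - 10)² = (-43/4)² = 1849/16 ≈ 115.56)
1/2539 + d = 1/2539 + 1849/16 = 4694627/40624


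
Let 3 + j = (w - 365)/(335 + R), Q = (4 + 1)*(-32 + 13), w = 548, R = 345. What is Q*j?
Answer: 35283/136 ≈ 259.43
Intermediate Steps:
Q = -95 (Q = 5*(-19) = -95)
j = -1857/680 (j = -3 + (548 - 365)/(335 + 345) = -3 + 183/680 = -1857/680 ≈ -2.7309)
Q*j = -95*(-1857/680) = 35283/136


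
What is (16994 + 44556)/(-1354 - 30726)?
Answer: -6155/3208 ≈ -1.9186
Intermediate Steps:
(16994 + 44556)/(-1354 - 30726) = 61550/(-32080) = 61550*(-1/32080) = -6155/3208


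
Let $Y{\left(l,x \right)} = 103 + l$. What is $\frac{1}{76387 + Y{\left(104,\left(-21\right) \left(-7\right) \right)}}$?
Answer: $\frac{1}{76594} \approx 1.3056 \cdot 10^{-5}$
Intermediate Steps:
$\frac{1}{76387 + Y{\left(104,\left(-21\right) \left(-7\right) \right)}} = \frac{1}{76387 + \left(103 + 104\right)} = \frac{1}{76387 + 207} = \frac{1}{76594}$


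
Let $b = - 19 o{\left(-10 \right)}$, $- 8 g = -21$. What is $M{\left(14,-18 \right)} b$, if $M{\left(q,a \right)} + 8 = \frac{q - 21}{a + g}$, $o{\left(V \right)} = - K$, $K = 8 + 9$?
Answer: $- \frac{299744}{123} \approx -2436.9$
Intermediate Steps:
$g = \frac{21}{8}$ ($g = \left(- \frac{1}{8}\right) \left(-21\right) = \frac{21}{8} \approx 2.625$)
$K = 17$
$o{\left(V \right)} = -17$ ($o{\left(V \right)} = \left(-1\right) 17 = -17$)
$b = 323$ ($b = \left(-19\right) \left(-17\right) = 323$)
$M{\left(q,a \right)} = -8 + \frac{-21 + q}{\frac{21}{8} + a}$ ($M{\left(q,a \right)} = -8 + \frac{q - 21}{a + \frac{21}{8}} = -8 + \frac{-21 + q}{\frac{21}{8} + a}$)
$M{\left(14,-18 \right)} b = \frac{8 \left(-42 + 14 - -144\right)}{21 + 8 \left(-18\right)} 323 = \frac{8 \left(-42 + 14 + 144\right)}{21 - 144} \cdot 323 = 8 \frac{1}{-123} \cdot 116 \cdot 323 = 8 \left(- \frac{1}{123}\right) 116 \cdot 323 = \left(- \frac{928}{123}\right) 323 = - \frac{299744}{123}$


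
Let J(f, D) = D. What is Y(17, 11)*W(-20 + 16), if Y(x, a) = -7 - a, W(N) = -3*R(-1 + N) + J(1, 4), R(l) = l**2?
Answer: 1278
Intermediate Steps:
W(N) = 4 - 3*(-1 + N)**2 (W(N) = -3*(-1 + N)**2 + 4 = 4 - 3*(-1 + N)**2)
Y(17, 11)*W(-20 + 16) = (-7 - 1*11)*(4 - 3*(-1 + (-20 + 16))**2) = (-7 - 11)*(4 - 3*(-1 - 4)**2) = -18*(4 - 3*(-5)**2) = -18*(4 - 3*25) = -18*(4 - 75) = -18*(-71) = 1278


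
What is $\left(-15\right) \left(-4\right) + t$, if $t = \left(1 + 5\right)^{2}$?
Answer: $96$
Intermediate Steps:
$t = 36$ ($t = 6^{2} = 36$)
$\left(-15\right) \left(-4\right) + t = \left(-15\right) \left(-4\right) + 36 = 60 + 36 = 96$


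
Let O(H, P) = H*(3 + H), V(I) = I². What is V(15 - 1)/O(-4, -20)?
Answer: 49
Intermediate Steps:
V(15 - 1)/O(-4, -20) = (15 - 1)²/((-4*(3 - 4))) = 14²/((-4*(-1))) = 196/4 = 196*(¼) = 49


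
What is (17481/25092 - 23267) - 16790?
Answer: -335030921/8364 ≈ -40056.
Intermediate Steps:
(17481/25092 - 23267) - 16790 = (17481*(1/25092) - 23267) - 16790 = (5827/8364 - 23267) - 16790 = -194599361/8364 - 16790 = -335030921/8364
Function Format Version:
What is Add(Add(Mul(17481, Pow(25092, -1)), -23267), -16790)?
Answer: Rational(-335030921, 8364) ≈ -40056.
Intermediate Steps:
Add(Add(Mul(17481, Pow(25092, -1)), -23267), -16790) = Add(Add(Mul(17481, Rational(1, 25092)), -23267), -16790) = Add(Add(Rational(5827, 8364), -23267), -16790) = Add(Rational(-194599361, 8364), -16790) = Rational(-335030921, 8364)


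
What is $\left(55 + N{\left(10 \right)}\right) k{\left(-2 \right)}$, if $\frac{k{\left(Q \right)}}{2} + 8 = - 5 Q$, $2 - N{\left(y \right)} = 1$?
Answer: $224$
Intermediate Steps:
$N{\left(y \right)} = 1$ ($N{\left(y \right)} = 2 - 1 = 1$)
$k{\left(Q \right)} = -16 - 10 Q$ ($k{\left(Q \right)} = -16 + 2 \left(- 5 Q\right) = -16 - 10 Q$)
$\left(55 + N{\left(10 \right)}\right) k{\left(-2 \right)} = \left(55 + 1\right) \left(-16 - -20\right) = 56 \left(-16 + 20\right) = 56 \cdot 4 = 224$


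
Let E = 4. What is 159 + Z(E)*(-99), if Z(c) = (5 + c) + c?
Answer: -1128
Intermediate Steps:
Z(c) = 5 + 2*c
159 + Z(E)*(-99) = 159 + (5 + 2*4)*(-99) = 159 + (5 + 8)*(-99) = 159 + 13*(-99) = 159 - 1287 = -1128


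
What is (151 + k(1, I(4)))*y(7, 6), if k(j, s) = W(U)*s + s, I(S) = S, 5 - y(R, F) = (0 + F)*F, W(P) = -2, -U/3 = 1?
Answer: -4557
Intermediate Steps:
U = -3 (U = -3*1 = -3)
y(R, F) = 5 - F² (y(R, F) = 5 - (0 + F)*F = 5 - F*F = 5 - F²)
k(j, s) = -s (k(j, s) = -2*s + s = -s)
(151 + k(1, I(4)))*y(7, 6) = (151 - 1*4)*(5 - 1*6²) = (151 - 4)*(5 - 1*36) = 147*(5 - 36) = 147*(-31) = -4557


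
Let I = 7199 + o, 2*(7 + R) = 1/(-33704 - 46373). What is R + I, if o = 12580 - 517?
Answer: 3083765269/160154 ≈ 19255.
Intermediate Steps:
R = -1121079/160154 (R = -7 + 1/(2*(-33704 - 46373)) = -7 + (1/2)/(-80077) = -7 + (1/2)*(-1/80077) = -7 - 1/160154 = -1121079/160154 ≈ -7.0000)
o = 12063
I = 19262 (I = 7199 + 12063 = 19262)
R + I = -1121079/160154 + 19262 = 3083765269/160154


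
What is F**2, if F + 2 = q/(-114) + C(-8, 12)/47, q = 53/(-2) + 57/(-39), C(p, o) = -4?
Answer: 65691227809/19406718864 ≈ 3.3850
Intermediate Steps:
q = -727/26 (q = 53*(-1/2) + 57*(-1/39) = -53/2 - 19/13 = -727/26 ≈ -27.962)
F = -256303/139308 (F = -2 + (-727/26/(-114) - 4/47) = -2 + (-727/26*(-1/114) - 4*1/47) = -2 + (727/2964 - 4/47) = -2 + 22313/139308 = -256303/139308 ≈ -1.8398)
F**2 = (-256303/139308)**2 = 65691227809/19406718864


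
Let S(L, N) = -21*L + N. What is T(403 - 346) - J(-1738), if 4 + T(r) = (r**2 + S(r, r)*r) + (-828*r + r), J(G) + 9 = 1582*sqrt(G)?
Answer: -108865 - 1582*I*sqrt(1738) ≈ -1.0887e+5 - 65953.0*I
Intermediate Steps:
S(L, N) = N - 21*L
J(G) = -9 + 1582*sqrt(G)
T(r) = -4 - 827*r - 19*r**2 (T(r) = -4 + ((r**2 + (r - 21*r)*r) + (-828*r + r)) = -4 + ((r**2 + (-20*r)*r) - 827*r) = -4 + ((r**2 - 20*r**2) - 827*r) = -4 + (-19*r**2 - 827*r) = -4 + (-827*r - 19*r**2) = -4 - 827*r - 19*r**2)
T(403 - 346) - J(-1738) = (-4 - 827*(403 - 346) - 19*(403 - 346)**2) - (-9 + 1582*sqrt(-1738)) = (-4 - 827*57 - 19*57**2) - (-9 + 1582*(I*sqrt(1738))) = (-4 - 47139 - 19*3249) - (-9 + 1582*I*sqrt(1738)) = (-4 - 47139 - 61731) + (9 - 1582*I*sqrt(1738)) = -108874 + (9 - 1582*I*sqrt(1738)) = -108865 - 1582*I*sqrt(1738)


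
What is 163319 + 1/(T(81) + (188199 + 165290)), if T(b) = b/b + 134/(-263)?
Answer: 15183397676047/92967736 ≈ 1.6332e+5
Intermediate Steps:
T(b) = 129/263 (T(b) = 1 + 134*(-1/263) = 1 - 134/263 = 129/263)
163319 + 1/(T(81) + (188199 + 165290)) = 163319 + 1/(129/263 + (188199 + 165290)) = 163319 + 1/(129/263 + 353489) = 163319 + 1/(92967736/263) = 163319 + 263/92967736 = 15183397676047/92967736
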